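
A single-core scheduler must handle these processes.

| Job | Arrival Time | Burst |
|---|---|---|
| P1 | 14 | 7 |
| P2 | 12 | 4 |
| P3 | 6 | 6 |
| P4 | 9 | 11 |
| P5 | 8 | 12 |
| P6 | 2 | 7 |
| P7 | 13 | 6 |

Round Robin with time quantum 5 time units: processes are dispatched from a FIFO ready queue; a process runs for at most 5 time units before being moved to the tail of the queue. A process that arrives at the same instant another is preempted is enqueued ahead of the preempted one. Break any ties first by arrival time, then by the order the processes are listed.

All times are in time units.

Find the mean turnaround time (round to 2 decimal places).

Gantt: | idle 0-2 | P6 2-7 | P3 7-12 | P6 12-14 | P5 14-19 | P4 19-24 | P2 24-28 | P3 28-29 | P7 29-34 | P1 34-39 | P5 39-44 | P4 44-49 | P7 49-50 | P1 50-52 | P5 52-54 | P4 54-55 |
Completion: P1=52  P2=28  P3=29  P4=55  P5=54  P6=14  P7=50
Turnaround (C−A): P1=38  P2=16  P3=23  P4=46  P5=46  P6=12  P7=37
Turnaround times: P1=38, P2=16, P3=23, P4=46, P5=46, P6=12, P7=37
Average turnaround = (38+16+23+46+46+12+37) / 7 = 218/7 = 31.14

31.14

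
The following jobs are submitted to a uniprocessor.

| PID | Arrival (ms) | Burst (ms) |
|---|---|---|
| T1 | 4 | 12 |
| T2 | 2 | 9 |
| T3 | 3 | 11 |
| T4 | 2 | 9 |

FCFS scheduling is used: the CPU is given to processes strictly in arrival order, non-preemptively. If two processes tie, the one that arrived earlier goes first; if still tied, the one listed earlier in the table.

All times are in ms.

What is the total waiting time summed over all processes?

53

Gantt: | idle 0-2 | T2 2-11 | T4 11-20 | T3 20-31 | T1 31-43 |
Completion: T1=43  T2=11  T3=31  T4=20
Turnaround (C−A): T1=39  T2=9  T3=28  T4=18
Waiting = turnaround − burst: T1=27, T2=0, T3=17, T4=9
Total waiting = 27 + 0 + 17 + 9 = 53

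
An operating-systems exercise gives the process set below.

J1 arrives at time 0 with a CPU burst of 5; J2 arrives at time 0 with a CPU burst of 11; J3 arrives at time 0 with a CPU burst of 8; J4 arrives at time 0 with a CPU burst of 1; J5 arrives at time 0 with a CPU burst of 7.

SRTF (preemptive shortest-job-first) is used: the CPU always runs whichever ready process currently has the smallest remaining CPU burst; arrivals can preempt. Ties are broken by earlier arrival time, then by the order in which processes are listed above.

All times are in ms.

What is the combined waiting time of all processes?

Gantt: | J4 0-1 | J1 1-6 | J5 6-13 | J3 13-21 | J2 21-32 |
Completion: J1=6  J2=32  J3=21  J4=1  J5=13
Waiting = turnaround − burst: J1=1, J2=21, J3=13, J4=0, J5=6
Total waiting = 1 + 21 + 13 + 0 + 6 = 41

41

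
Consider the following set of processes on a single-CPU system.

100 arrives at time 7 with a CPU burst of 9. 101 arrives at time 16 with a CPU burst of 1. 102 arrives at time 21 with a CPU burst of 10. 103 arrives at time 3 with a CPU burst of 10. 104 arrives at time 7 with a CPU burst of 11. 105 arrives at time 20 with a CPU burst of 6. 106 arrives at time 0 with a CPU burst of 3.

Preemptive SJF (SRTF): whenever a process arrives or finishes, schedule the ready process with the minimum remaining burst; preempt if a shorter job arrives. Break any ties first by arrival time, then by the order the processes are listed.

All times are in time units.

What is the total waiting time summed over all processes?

Gantt: | 106 0-3 | 103 3-13 | 100 13-16 | 101 16-17 | 100 17-23 | 105 23-29 | 102 29-39 | 104 39-50 |
Completion: 100=23  101=17  102=39  103=13  104=50  105=29  106=3
Turnaround (C−A): 100=16  101=1  102=18  103=10  104=43  105=9  106=3
Waiting = turnaround − burst: 100=7, 101=0, 102=8, 103=0, 104=32, 105=3, 106=0
Total waiting = 7 + 0 + 8 + 0 + 32 + 3 + 0 = 50

50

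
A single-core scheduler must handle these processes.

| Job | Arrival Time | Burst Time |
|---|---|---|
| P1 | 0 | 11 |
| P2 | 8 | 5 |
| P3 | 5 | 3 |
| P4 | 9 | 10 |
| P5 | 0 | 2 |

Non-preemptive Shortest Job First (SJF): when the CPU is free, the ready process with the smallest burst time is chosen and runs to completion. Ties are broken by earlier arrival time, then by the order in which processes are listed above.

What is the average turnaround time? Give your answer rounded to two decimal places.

Schedule: | P5 0-2 | P1 2-13 | P3 13-16 | P2 16-21 | P4 21-31 |
Completion: P1=13  P2=21  P3=16  P4=31  P5=2
Turnaround (C−A): P1=13  P2=13  P3=11  P4=22  P5=2
Turnaround times: P1=13, P2=13, P3=11, P4=22, P5=2
Average turnaround = (13+13+11+22+2) / 5 = 61/5 = 12.20

12.20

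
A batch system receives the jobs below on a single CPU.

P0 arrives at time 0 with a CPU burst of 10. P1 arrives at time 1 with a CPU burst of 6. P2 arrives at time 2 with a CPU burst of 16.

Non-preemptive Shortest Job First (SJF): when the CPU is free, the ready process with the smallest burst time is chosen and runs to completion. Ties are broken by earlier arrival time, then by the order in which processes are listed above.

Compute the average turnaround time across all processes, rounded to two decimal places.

Timeline: | P0 0-10 | P1 10-16 | P2 16-32 |
Completion: P0=10  P1=16  P2=32
Turnaround (C−A): P0=10  P1=15  P2=30
Turnaround times: P0=10, P1=15, P2=30
Average turnaround = (10+15+30) / 3 = 55/3 = 18.33

18.33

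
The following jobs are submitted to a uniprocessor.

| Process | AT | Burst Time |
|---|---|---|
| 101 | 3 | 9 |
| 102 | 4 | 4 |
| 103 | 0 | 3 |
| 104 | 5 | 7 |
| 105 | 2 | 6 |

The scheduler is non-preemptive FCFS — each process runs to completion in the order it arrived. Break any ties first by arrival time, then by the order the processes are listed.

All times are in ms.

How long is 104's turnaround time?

Timeline: | 103 0-3 | 105 3-9 | 101 9-18 | 102 18-22 | 104 22-29 |
Completion: 101=18  102=22  103=3  104=29  105=9
Turnaround (C−A): 101=15  102=18  103=3  104=24  105=7
Turnaround(104) = completion − arrival = 29 − 5 = 24

24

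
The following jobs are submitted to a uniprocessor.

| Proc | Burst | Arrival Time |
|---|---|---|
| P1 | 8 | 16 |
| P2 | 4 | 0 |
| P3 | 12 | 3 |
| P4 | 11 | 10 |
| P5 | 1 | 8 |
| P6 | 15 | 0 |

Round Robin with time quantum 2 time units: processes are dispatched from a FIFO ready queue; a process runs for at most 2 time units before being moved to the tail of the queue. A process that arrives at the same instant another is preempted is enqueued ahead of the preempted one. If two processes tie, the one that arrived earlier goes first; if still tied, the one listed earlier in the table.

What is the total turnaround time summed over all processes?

171

Timeline: | P2 0-2 | P6 2-4 | P2 4-6 | P3 6-8 | P6 8-10 | P5 10-11 | P3 11-13 | P4 13-15 | P6 15-17 | P3 17-19 | P4 19-21 | P1 21-23 | P6 23-25 | P3 25-27 | P4 27-29 | P1 29-31 | P6 31-33 | P3 33-35 | P4 35-37 | P1 37-39 | P6 39-41 | P3 41-43 | P4 43-45 | P1 45-47 | P6 47-49 | P4 49-50 | P6 50-51 |
Completion: P1=47  P2=6  P3=43  P4=50  P5=11  P6=51
Turnaround = completion − arrival: P1=31, P2=6, P3=40, P4=40, P5=3, P6=51
Total turnaround = 31 + 6 + 40 + 40 + 3 + 51 = 171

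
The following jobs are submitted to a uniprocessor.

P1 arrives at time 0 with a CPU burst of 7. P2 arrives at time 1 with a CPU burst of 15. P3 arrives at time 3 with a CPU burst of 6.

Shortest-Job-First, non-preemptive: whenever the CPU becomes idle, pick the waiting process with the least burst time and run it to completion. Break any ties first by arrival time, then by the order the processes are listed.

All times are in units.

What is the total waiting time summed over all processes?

16

Gantt: | P1 0-7 | P3 7-13 | P2 13-28 |
Completion: P1=7  P2=28  P3=13
Waiting = turnaround − burst: P1=0, P2=12, P3=4
Total waiting = 0 + 12 + 4 = 16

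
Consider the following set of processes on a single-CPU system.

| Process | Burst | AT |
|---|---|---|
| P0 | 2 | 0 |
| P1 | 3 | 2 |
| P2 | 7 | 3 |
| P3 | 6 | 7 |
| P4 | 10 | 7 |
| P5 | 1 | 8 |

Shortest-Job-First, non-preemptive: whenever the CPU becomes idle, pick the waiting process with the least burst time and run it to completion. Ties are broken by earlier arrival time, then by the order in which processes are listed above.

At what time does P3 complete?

Timeline: | P0 0-2 | P1 2-5 | P2 5-12 | P5 12-13 | P3 13-19 | P4 19-29 |
Completion: P0=2  P1=5  P2=12  P3=19  P4=29  P5=13
Turnaround (C−A): P0=2  P1=3  P2=9  P3=12  P4=22  P5=5

19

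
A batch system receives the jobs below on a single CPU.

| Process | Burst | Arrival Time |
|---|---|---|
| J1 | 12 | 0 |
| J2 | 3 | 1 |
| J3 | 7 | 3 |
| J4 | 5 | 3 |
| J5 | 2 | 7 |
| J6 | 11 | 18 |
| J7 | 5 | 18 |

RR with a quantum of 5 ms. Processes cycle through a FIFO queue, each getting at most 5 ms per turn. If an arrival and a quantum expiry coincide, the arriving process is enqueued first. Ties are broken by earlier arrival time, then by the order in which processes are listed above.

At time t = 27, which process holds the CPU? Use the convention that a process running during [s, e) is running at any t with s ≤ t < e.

J6

Schedule: | J1 0-5 | J2 5-8 | J3 8-13 | J4 13-18 | J1 18-23 | J5 23-25 | J3 25-27 | J6 27-32 | J7 32-37 | J1 37-39 | J6 39-45 |
Completion: J1=39  J2=8  J3=27  J4=18  J5=25  J6=45  J7=37
Turnaround (C−A): J1=39  J2=7  J3=24  J4=15  J5=18  J6=27  J7=19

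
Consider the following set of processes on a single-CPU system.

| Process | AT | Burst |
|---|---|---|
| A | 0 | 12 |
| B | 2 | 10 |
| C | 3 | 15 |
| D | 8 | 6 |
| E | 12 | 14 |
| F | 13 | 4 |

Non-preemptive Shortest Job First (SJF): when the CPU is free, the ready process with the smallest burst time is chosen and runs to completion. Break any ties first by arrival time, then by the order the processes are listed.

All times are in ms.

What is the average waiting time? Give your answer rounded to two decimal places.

15.33

Timeline: | A 0-12 | D 12-18 | F 18-22 | B 22-32 | E 32-46 | C 46-61 |
Completion: A=12  B=32  C=61  D=18  E=46  F=22
Waiting times: A=0, B=20, C=43, D=4, E=20, F=5
Average waiting = (0+20+43+4+20+5) / 6 = 92/6 = 15.33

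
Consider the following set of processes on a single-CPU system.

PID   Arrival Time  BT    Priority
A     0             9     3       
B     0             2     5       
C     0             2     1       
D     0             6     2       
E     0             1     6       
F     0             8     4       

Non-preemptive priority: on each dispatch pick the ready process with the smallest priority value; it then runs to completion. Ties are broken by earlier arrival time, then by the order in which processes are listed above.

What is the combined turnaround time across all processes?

Gantt: | C 0-2 | D 2-8 | A 8-17 | F 17-25 | B 25-27 | E 27-28 |
Completion: A=17  B=27  C=2  D=8  E=28  F=25
Turnaround (C−A): A=17  B=27  C=2  D=8  E=28  F=25
Turnaround = completion − arrival: A=17, B=27, C=2, D=8, E=28, F=25
Total turnaround = 17 + 27 + 2 + 8 + 28 + 25 = 107

107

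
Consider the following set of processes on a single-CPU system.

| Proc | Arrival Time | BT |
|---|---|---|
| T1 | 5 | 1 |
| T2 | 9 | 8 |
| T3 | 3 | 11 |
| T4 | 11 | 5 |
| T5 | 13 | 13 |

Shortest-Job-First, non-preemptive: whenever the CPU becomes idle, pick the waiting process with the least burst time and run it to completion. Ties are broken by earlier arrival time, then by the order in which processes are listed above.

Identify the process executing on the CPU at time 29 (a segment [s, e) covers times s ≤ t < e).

Gantt: | idle 0-3 | T3 3-14 | T1 14-15 | T4 15-20 | T2 20-28 | T5 28-41 |
Completion: T1=15  T2=28  T3=14  T4=20  T5=41
Turnaround (C−A): T1=10  T2=19  T3=11  T4=9  T5=28

T5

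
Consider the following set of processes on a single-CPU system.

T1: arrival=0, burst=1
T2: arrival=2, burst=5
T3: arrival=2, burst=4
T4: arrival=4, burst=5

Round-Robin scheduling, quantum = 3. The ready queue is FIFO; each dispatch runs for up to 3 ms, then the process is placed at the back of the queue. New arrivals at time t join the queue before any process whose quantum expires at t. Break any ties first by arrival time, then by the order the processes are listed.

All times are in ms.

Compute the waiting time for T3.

Timeline: | T1 0-1 | idle 1-2 | T2 2-5 | T3 5-8 | T4 8-11 | T2 11-13 | T3 13-14 | T4 14-16 |
Completion: T1=1  T2=13  T3=14  T4=16
Turnaround (C−A): T1=1  T2=11  T3=12  T4=12
Waiting(T3) = turnaround − burst = 12 − 4 = 8

8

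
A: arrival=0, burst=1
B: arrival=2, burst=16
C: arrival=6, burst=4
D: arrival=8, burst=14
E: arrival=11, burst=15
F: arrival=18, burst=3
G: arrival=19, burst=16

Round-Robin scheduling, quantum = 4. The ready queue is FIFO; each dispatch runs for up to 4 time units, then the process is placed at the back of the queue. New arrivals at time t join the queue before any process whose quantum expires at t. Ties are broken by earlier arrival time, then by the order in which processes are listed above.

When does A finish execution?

1

Schedule: | A 0-1 | idle 1-2 | B 2-6 | C 6-10 | B 10-14 | D 14-18 | E 18-22 | B 22-26 | F 26-29 | D 29-33 | G 33-37 | E 37-41 | B 41-45 | D 45-49 | G 49-53 | E 53-57 | D 57-59 | G 59-63 | E 63-66 | G 66-70 |
Completion: A=1  B=45  C=10  D=59  E=66  F=29  G=70
Turnaround (C−A): A=1  B=43  C=4  D=51  E=55  F=11  G=51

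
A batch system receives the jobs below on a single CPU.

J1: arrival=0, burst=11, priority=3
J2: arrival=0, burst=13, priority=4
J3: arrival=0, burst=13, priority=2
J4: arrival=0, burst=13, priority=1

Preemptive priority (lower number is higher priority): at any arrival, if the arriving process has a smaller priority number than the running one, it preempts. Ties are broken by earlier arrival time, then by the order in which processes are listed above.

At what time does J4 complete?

Schedule: | J4 0-13 | J3 13-26 | J1 26-37 | J2 37-50 |
Completion: J1=37  J2=50  J3=26  J4=13
Turnaround (C−A): J1=37  J2=50  J3=26  J4=13

13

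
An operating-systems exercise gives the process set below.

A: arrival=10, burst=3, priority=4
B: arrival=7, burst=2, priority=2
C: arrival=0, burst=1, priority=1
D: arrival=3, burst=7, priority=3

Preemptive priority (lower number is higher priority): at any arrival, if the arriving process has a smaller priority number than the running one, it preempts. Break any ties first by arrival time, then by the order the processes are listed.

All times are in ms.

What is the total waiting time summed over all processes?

Gantt: | C 0-1 | idle 1-3 | D 3-7 | B 7-9 | D 9-12 | A 12-15 |
Completion: A=15  B=9  C=1  D=12
Waiting = turnaround − burst: A=2, B=0, C=0, D=2
Total waiting = 2 + 0 + 0 + 2 = 4

4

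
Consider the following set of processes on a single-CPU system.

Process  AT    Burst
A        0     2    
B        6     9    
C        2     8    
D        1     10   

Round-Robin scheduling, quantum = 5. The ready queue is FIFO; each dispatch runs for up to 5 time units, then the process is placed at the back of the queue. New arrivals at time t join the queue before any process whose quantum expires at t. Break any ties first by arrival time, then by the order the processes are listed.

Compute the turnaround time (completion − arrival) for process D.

Gantt: | A 0-2 | D 2-7 | C 7-12 | B 12-17 | D 17-22 | C 22-25 | B 25-29 |
Completion: A=2  B=29  C=25  D=22
Turnaround(D) = completion − arrival = 22 − 1 = 21

21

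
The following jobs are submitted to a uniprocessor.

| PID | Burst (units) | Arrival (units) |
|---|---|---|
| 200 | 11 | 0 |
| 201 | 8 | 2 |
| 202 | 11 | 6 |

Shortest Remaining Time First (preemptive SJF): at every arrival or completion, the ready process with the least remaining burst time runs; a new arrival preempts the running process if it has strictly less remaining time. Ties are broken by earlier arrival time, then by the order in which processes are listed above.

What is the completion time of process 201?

10

Schedule: | 200 0-2 | 201 2-10 | 200 10-19 | 202 19-30 |
Completion: 200=19  201=10  202=30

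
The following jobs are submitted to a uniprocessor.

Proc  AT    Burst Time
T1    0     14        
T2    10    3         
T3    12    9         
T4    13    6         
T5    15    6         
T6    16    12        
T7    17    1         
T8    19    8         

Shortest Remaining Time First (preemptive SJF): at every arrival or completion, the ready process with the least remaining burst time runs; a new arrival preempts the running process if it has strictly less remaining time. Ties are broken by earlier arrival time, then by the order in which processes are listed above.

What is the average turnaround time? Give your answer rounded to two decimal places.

18.00

Schedule: | T1 0-10 | T2 10-13 | T1 13-17 | T7 17-18 | T4 18-24 | T5 24-30 | T8 30-38 | T3 38-47 | T6 47-59 |
Completion: T1=17  T2=13  T3=47  T4=24  T5=30  T6=59  T7=18  T8=38
Turnaround (C−A): T1=17  T2=3  T3=35  T4=11  T5=15  T6=43  T7=1  T8=19
Turnaround times: T1=17, T2=3, T3=35, T4=11, T5=15, T6=43, T7=1, T8=19
Average turnaround = (17+3+35+11+15+43+1+19) / 8 = 144/8 = 18.00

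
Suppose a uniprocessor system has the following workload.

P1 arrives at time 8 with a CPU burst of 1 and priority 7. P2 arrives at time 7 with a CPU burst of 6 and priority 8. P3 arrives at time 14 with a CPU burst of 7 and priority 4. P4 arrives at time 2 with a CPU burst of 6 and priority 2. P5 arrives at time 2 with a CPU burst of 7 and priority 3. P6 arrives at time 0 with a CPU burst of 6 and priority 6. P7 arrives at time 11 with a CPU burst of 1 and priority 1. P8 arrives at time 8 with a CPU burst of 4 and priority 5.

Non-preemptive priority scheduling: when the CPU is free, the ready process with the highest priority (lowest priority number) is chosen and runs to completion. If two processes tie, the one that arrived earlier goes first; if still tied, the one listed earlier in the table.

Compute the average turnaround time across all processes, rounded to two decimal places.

Timeline: | P6 0-6 | P4 6-12 | P7 12-13 | P5 13-20 | P3 20-27 | P8 27-31 | P1 31-32 | P2 32-38 |
Completion: P1=32  P2=38  P3=27  P4=12  P5=20  P6=6  P7=13  P8=31
Turnaround (C−A): P1=24  P2=31  P3=13  P4=10  P5=18  P6=6  P7=2  P8=23
Turnaround times: P1=24, P2=31, P3=13, P4=10, P5=18, P6=6, P7=2, P8=23
Average turnaround = (24+31+13+10+18+6+2+23) / 8 = 127/8 = 15.88

15.88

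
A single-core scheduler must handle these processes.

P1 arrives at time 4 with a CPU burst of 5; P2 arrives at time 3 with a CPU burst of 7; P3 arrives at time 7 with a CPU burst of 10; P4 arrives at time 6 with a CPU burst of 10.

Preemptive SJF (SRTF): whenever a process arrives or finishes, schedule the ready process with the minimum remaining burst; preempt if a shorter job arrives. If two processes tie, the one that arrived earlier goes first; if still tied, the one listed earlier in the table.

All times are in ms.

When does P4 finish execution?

25

Timeline: | idle 0-3 | P2 3-4 | P1 4-9 | P2 9-15 | P4 15-25 | P3 25-35 |
Completion: P1=9  P2=15  P3=35  P4=25
Turnaround (C−A): P1=5  P2=12  P3=28  P4=19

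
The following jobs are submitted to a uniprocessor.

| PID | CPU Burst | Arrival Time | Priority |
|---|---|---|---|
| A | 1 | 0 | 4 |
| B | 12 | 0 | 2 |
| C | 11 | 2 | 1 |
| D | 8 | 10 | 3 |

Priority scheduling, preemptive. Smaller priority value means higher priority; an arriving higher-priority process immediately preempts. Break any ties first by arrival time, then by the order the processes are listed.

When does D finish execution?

31

Gantt: | B 0-2 | C 2-13 | B 13-23 | D 23-31 | A 31-32 |
Completion: A=32  B=23  C=13  D=31
Turnaround (C−A): A=32  B=23  C=11  D=21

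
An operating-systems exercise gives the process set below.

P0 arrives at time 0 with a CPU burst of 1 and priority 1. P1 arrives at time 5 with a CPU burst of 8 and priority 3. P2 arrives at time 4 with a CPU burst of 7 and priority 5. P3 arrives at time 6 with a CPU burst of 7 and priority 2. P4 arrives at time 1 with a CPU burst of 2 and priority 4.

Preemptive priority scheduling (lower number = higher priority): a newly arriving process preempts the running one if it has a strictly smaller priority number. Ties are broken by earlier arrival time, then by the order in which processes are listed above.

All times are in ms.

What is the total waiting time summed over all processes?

22

Schedule: | P0 0-1 | P4 1-3 | idle 3-4 | P2 4-5 | P1 5-6 | P3 6-13 | P1 13-20 | P2 20-26 |
Completion: P0=1  P1=20  P2=26  P3=13  P4=3
Turnaround (C−A): P0=1  P1=15  P2=22  P3=7  P4=2
Waiting = turnaround − burst: P0=0, P1=7, P2=15, P3=0, P4=0
Total waiting = 0 + 7 + 15 + 0 + 0 = 22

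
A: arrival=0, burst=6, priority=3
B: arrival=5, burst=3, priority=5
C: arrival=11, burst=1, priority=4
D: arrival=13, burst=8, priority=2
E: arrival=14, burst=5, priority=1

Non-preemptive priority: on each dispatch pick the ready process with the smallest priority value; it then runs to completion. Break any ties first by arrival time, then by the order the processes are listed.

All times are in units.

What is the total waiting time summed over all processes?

8

Schedule: | A 0-6 | B 6-9 | idle 9-11 | C 11-12 | idle 12-13 | D 13-21 | E 21-26 |
Completion: A=6  B=9  C=12  D=21  E=26
Turnaround (C−A): A=6  B=4  C=1  D=8  E=12
Waiting = turnaround − burst: A=0, B=1, C=0, D=0, E=7
Total waiting = 0 + 1 + 0 + 0 + 7 = 8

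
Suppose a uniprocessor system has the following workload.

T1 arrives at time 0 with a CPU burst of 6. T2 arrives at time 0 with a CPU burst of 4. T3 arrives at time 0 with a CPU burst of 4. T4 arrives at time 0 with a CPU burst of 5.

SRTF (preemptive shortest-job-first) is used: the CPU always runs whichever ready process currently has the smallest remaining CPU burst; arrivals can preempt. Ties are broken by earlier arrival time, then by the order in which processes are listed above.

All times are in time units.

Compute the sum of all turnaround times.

44

Schedule: | T2 0-4 | T3 4-8 | T4 8-13 | T1 13-19 |
Completion: T1=19  T2=4  T3=8  T4=13
Turnaround (C−A): T1=19  T2=4  T3=8  T4=13
Turnaround = completion − arrival: T1=19, T2=4, T3=8, T4=13
Total turnaround = 19 + 4 + 8 + 13 = 44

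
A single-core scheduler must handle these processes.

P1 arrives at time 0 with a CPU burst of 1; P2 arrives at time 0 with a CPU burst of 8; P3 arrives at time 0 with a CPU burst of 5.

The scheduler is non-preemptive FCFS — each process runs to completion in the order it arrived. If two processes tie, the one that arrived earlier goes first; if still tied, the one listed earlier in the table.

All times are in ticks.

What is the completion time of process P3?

Schedule: | P1 0-1 | P2 1-9 | P3 9-14 |
Completion: P1=1  P2=9  P3=14
Turnaround (C−A): P1=1  P2=9  P3=14

14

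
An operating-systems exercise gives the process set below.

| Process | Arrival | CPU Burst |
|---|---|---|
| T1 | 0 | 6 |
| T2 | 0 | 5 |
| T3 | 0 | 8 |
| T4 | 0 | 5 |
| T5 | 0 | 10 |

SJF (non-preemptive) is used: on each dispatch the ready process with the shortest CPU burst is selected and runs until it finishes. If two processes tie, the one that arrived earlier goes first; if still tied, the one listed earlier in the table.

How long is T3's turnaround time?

Timeline: | T2 0-5 | T4 5-10 | T1 10-16 | T3 16-24 | T5 24-34 |
Completion: T1=16  T2=5  T3=24  T4=10  T5=34
Turnaround(T3) = completion − arrival = 24 − 0 = 24

24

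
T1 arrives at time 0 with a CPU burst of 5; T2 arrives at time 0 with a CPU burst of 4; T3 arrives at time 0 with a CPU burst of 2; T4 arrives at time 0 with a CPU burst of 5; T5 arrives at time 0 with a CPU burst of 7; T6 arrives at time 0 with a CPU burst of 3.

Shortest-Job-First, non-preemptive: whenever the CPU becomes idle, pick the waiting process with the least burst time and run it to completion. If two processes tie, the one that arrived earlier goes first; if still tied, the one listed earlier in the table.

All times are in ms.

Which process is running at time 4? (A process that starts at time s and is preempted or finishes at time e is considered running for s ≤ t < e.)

T6

Timeline: | T3 0-2 | T6 2-5 | T2 5-9 | T1 9-14 | T4 14-19 | T5 19-26 |
Completion: T1=14  T2=9  T3=2  T4=19  T5=26  T6=5
Turnaround (C−A): T1=14  T2=9  T3=2  T4=19  T5=26  T6=5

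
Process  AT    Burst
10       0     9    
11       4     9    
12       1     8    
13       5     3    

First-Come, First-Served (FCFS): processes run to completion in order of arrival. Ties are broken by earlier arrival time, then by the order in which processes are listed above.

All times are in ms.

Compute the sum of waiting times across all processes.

42

Timeline: | 10 0-9 | 12 9-17 | 11 17-26 | 13 26-29 |
Completion: 10=9  11=26  12=17  13=29
Turnaround (C−A): 10=9  11=22  12=16  13=24
Waiting = turnaround − burst: 10=0, 11=13, 12=8, 13=21
Total waiting = 0 + 13 + 8 + 21 = 42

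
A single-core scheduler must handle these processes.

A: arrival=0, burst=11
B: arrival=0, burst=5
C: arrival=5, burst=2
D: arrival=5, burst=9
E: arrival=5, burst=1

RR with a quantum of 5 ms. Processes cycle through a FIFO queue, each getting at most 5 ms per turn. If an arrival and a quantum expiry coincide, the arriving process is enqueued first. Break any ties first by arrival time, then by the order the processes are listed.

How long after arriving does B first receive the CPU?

Gantt: | A 0-5 | B 5-10 | C 10-12 | D 12-17 | E 17-18 | A 18-23 | D 23-27 | A 27-28 |
Completion: A=28  B=10  C=12  D=27  E=18
Response(B) = first start − arrival = 5 − 0 = 5

5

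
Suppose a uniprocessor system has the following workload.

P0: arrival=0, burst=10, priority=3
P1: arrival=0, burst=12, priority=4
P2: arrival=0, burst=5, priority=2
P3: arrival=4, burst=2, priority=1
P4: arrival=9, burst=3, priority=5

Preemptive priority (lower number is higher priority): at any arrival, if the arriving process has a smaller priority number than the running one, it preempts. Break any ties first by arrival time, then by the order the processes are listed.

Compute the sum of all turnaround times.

Schedule: | P2 0-4 | P3 4-6 | P2 6-7 | P0 7-17 | P1 17-29 | P4 29-32 |
Completion: P0=17  P1=29  P2=7  P3=6  P4=32
Turnaround = completion − arrival: P0=17, P1=29, P2=7, P3=2, P4=23
Total turnaround = 17 + 29 + 7 + 2 + 23 = 78

78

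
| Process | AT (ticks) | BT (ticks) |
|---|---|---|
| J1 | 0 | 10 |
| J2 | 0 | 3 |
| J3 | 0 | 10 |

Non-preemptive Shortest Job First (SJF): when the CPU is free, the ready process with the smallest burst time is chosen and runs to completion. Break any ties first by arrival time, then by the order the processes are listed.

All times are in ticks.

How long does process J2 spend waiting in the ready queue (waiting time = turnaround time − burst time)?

0

Gantt: | J2 0-3 | J1 3-13 | J3 13-23 |
Completion: J1=13  J2=3  J3=23
Turnaround (C−A): J1=13  J2=3  J3=23
Waiting(J2) = turnaround − burst = 3 − 3 = 0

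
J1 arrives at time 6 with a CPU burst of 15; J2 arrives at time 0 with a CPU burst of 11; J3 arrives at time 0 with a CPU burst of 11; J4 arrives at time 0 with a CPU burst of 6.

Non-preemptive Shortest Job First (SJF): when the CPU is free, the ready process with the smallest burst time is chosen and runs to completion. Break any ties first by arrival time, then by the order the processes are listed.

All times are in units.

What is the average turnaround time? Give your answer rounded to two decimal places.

22.00

Gantt: | J4 0-6 | J2 6-17 | J3 17-28 | J1 28-43 |
Completion: J1=43  J2=17  J3=28  J4=6
Turnaround (C−A): J1=37  J2=17  J3=28  J4=6
Turnaround times: J1=37, J2=17, J3=28, J4=6
Average turnaround = (37+17+28+6) / 4 = 88/4 = 22.00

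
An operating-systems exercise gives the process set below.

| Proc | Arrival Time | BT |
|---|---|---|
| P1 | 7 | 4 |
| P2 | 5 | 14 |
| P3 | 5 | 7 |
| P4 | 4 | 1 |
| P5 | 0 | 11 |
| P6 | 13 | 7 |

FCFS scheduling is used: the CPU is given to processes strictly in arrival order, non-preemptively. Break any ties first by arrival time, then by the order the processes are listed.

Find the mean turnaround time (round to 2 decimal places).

Gantt: | P5 0-11 | P4 11-12 | P2 12-26 | P3 26-33 | P1 33-37 | P6 37-44 |
Completion: P1=37  P2=26  P3=33  P4=12  P5=11  P6=44
Turnaround (C−A): P1=30  P2=21  P3=28  P4=8  P5=11  P6=31
Turnaround times: P1=30, P2=21, P3=28, P4=8, P5=11, P6=31
Average turnaround = (30+21+28+8+11+31) / 6 = 129/6 = 21.50

21.50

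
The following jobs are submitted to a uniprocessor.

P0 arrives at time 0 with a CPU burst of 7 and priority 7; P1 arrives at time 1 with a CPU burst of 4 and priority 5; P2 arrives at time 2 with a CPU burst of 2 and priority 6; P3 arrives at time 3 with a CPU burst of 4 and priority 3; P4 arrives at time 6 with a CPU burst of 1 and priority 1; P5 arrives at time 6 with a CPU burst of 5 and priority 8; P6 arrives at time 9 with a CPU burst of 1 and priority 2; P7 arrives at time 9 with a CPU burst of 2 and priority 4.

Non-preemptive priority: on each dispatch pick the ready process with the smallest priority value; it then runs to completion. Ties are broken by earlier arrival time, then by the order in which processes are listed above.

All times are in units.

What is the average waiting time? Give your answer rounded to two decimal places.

7.38

Gantt: | P0 0-7 | P4 7-8 | P3 8-12 | P6 12-13 | P7 13-15 | P1 15-19 | P2 19-21 | P5 21-26 |
Completion: P0=7  P1=19  P2=21  P3=12  P4=8  P5=26  P6=13  P7=15
Waiting times: P0=0, P1=14, P2=17, P3=5, P4=1, P5=15, P6=3, P7=4
Average waiting = (0+14+17+5+1+15+3+4) / 8 = 59/8 = 7.38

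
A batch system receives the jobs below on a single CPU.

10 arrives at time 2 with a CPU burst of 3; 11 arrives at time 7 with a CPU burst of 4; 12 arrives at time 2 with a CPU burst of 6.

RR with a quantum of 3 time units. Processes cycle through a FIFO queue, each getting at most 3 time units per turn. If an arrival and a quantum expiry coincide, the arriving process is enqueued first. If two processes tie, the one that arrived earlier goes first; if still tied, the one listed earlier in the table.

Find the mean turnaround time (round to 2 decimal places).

7.67

Schedule: | idle 0-2 | 10 2-5 | 12 5-8 | 11 8-11 | 12 11-14 | 11 14-15 |
Completion: 10=5  11=15  12=14
Turnaround (C−A): 10=3  11=8  12=12
Turnaround times: 10=3, 11=8, 12=12
Average turnaround = (3+8+12) / 3 = 23/3 = 7.67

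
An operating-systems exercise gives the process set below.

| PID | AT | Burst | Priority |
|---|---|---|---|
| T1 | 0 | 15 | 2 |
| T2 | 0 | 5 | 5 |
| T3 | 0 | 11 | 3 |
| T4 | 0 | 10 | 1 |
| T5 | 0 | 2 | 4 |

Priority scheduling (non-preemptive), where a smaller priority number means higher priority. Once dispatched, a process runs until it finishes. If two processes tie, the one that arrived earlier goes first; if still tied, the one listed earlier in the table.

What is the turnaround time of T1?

Timeline: | T4 0-10 | T1 10-25 | T3 25-36 | T5 36-38 | T2 38-43 |
Completion: T1=25  T2=43  T3=36  T4=10  T5=38
Turnaround (C−A): T1=25  T2=43  T3=36  T4=10  T5=38
Turnaround(T1) = completion − arrival = 25 − 0 = 25

25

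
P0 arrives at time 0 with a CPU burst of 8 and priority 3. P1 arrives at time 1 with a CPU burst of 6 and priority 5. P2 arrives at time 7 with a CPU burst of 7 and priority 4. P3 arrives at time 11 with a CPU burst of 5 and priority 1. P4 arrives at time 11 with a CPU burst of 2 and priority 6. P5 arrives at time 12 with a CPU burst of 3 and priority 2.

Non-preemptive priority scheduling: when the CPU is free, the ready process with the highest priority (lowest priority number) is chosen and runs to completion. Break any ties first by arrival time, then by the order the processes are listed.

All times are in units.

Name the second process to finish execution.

P2

Timeline: | P0 0-8 | P2 8-15 | P3 15-20 | P5 20-23 | P1 23-29 | P4 29-31 |
Completion: P0=8  P1=29  P2=15  P3=20  P4=31  P5=23
Turnaround (C−A): P0=8  P1=28  P2=8  P3=9  P4=20  P5=11
Finish order: P0 → P2 → P3 → P5 → P1 → P4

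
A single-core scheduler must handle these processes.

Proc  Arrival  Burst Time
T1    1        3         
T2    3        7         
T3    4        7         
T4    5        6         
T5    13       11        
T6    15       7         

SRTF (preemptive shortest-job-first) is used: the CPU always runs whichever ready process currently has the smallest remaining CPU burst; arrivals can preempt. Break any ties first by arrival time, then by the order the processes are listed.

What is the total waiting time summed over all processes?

47

Schedule: | idle 0-1 | T1 1-4 | T2 4-11 | T4 11-17 | T3 17-24 | T6 24-31 | T5 31-42 |
Completion: T1=4  T2=11  T3=24  T4=17  T5=42  T6=31
Waiting = turnaround − burst: T1=0, T2=1, T3=13, T4=6, T5=18, T6=9
Total waiting = 0 + 1 + 13 + 6 + 18 + 9 = 47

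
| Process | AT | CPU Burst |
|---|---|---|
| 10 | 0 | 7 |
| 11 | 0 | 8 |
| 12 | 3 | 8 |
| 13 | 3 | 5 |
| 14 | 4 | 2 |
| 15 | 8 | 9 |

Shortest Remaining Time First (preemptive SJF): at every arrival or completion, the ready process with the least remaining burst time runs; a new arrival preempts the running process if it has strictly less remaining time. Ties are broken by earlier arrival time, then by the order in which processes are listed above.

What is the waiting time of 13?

6

Schedule: | 10 0-4 | 14 4-6 | 10 6-9 | 13 9-14 | 11 14-22 | 12 22-30 | 15 30-39 |
Completion: 10=9  11=22  12=30  13=14  14=6  15=39
Turnaround (C−A): 10=9  11=22  12=27  13=11  14=2  15=31
Waiting(13) = turnaround − burst = 11 − 5 = 6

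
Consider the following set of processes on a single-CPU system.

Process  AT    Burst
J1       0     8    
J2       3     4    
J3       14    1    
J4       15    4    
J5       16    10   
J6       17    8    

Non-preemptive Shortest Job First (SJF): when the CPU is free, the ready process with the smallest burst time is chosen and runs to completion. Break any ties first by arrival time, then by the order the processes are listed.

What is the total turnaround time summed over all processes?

Timeline: | J1 0-8 | J2 8-12 | idle 12-14 | J3 14-15 | J4 15-19 | J6 19-27 | J5 27-37 |
Completion: J1=8  J2=12  J3=15  J4=19  J5=37  J6=27
Turnaround = completion − arrival: J1=8, J2=9, J3=1, J4=4, J5=21, J6=10
Total turnaround = 8 + 9 + 1 + 4 + 21 + 10 = 53

53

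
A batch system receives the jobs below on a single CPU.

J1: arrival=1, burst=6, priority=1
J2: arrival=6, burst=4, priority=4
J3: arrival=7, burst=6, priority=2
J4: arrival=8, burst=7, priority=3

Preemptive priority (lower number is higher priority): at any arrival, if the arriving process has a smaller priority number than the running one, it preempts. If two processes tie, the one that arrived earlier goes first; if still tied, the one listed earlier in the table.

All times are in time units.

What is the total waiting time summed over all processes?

19

Gantt: | idle 0-1 | J1 1-7 | J3 7-13 | J4 13-20 | J2 20-24 |
Completion: J1=7  J2=24  J3=13  J4=20
Turnaround (C−A): J1=6  J2=18  J3=6  J4=12
Waiting = turnaround − burst: J1=0, J2=14, J3=0, J4=5
Total waiting = 0 + 14 + 0 + 5 = 19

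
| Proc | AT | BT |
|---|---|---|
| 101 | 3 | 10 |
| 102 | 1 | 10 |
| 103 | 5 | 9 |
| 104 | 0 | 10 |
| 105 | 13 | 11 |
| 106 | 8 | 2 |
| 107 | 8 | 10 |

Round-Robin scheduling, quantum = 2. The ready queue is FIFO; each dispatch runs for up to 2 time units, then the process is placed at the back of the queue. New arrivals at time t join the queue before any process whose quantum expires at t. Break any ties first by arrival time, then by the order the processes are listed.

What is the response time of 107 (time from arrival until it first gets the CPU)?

Gantt: | 104 0-2 | 102 2-4 | 104 4-6 | 101 6-8 | 102 8-10 | 103 10-12 | 104 12-14 | 106 14-16 | 107 16-18 | 101 18-20 | 102 20-22 | 103 22-24 | 105 24-26 | 104 26-28 | 107 28-30 | 101 30-32 | 102 32-34 | 103 34-36 | 105 36-38 | 104 38-40 | 107 40-42 | 101 42-44 | 102 44-46 | 103 46-48 | 105 48-50 | 107 50-52 | 101 52-54 | 103 54-55 | 105 55-57 | 107 57-59 | 105 59-62 |
Completion: 101=54  102=46  103=55  104=40  105=62  106=16  107=59
Turnaround (C−A): 101=51  102=45  103=50  104=40  105=49  106=8  107=51
Response(107) = first start − arrival = 16 − 8 = 8

8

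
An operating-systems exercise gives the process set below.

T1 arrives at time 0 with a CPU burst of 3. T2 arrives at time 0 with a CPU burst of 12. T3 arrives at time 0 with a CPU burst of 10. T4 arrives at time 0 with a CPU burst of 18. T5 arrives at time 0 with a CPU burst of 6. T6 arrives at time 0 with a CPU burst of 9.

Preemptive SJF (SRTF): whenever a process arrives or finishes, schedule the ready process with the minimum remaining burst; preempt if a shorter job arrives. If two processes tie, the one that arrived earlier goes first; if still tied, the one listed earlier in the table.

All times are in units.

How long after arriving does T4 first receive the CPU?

40

Timeline: | T1 0-3 | T5 3-9 | T6 9-18 | T3 18-28 | T2 28-40 | T4 40-58 |
Completion: T1=3  T2=40  T3=28  T4=58  T5=9  T6=18
Response(T4) = first start − arrival = 40 − 0 = 40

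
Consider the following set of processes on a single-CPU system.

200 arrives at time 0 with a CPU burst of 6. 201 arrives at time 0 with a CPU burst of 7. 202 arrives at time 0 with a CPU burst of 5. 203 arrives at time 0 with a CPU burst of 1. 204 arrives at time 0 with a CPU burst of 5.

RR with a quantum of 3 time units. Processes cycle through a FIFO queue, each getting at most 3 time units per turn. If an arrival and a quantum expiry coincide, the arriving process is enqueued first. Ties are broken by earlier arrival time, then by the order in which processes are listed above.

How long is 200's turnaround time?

16

Timeline: | 200 0-3 | 201 3-6 | 202 6-9 | 203 9-10 | 204 10-13 | 200 13-16 | 201 16-19 | 202 19-21 | 204 21-23 | 201 23-24 |
Completion: 200=16  201=24  202=21  203=10  204=23
Turnaround (C−A): 200=16  201=24  202=21  203=10  204=23
Turnaround(200) = completion − arrival = 16 − 0 = 16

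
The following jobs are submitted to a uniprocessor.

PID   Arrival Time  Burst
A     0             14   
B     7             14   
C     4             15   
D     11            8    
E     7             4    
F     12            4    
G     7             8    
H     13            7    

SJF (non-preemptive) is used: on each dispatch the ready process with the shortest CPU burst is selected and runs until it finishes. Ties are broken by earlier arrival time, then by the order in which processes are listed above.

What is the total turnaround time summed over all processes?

237

Gantt: | A 0-14 | E 14-18 | F 18-22 | H 22-29 | G 29-37 | D 37-45 | B 45-59 | C 59-74 |
Completion: A=14  B=59  C=74  D=45  E=18  F=22  G=37  H=29
Turnaround (C−A): A=14  B=52  C=70  D=34  E=11  F=10  G=30  H=16
Turnaround = completion − arrival: A=14, B=52, C=70, D=34, E=11, F=10, G=30, H=16
Total turnaround = 14 + 52 + 70 + 34 + 11 + 10 + 30 + 16 = 237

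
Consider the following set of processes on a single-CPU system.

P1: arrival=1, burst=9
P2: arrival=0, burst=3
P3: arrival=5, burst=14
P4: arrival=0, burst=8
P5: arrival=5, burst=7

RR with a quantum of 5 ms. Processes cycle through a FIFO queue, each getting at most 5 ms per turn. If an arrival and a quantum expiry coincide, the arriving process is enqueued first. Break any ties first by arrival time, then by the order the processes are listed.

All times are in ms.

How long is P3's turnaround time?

36

Gantt: | P2 0-3 | P4 3-8 | P1 8-13 | P3 13-18 | P5 18-23 | P4 23-26 | P1 26-30 | P3 30-35 | P5 35-37 | P3 37-41 |
Completion: P1=30  P2=3  P3=41  P4=26  P5=37
Turnaround(P3) = completion − arrival = 41 − 5 = 36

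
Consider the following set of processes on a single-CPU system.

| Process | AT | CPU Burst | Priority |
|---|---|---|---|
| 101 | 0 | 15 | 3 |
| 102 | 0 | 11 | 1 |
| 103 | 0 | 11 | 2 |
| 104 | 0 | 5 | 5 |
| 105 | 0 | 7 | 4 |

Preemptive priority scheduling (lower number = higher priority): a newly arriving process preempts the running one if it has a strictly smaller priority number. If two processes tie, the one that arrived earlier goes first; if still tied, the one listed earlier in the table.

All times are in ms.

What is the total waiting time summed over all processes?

114

Gantt: | 102 0-11 | 103 11-22 | 101 22-37 | 105 37-44 | 104 44-49 |
Completion: 101=37  102=11  103=22  104=49  105=44
Turnaround (C−A): 101=37  102=11  103=22  104=49  105=44
Waiting = turnaround − burst: 101=22, 102=0, 103=11, 104=44, 105=37
Total waiting = 22 + 0 + 11 + 44 + 37 = 114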